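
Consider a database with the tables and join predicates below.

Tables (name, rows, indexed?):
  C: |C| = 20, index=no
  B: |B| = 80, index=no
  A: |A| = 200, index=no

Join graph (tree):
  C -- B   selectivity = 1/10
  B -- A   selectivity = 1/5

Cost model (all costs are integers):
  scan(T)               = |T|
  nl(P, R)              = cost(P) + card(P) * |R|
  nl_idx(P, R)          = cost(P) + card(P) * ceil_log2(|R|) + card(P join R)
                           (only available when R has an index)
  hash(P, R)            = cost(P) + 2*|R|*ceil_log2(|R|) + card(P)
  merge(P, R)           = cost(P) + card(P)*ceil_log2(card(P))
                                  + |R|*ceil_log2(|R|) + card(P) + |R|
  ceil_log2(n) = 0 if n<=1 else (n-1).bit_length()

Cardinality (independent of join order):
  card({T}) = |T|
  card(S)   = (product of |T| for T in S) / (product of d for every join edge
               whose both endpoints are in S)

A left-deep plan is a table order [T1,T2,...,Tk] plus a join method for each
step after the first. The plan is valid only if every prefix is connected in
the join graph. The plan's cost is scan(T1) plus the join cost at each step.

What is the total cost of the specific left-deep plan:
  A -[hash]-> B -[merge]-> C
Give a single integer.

step 1: scan A: cost=200, card=200
step 2: join B via hash
    card(P join B) = 200*80/(5) = 3200
    cost = 200 + 2*80*7 + 200 = 1520
step 3: join C via merge
    card(P join C) = 3200*20/(10) = 6400
    cost = 1520 + 3200*12 + 20*5 + 3200 + 20 = 43240

43240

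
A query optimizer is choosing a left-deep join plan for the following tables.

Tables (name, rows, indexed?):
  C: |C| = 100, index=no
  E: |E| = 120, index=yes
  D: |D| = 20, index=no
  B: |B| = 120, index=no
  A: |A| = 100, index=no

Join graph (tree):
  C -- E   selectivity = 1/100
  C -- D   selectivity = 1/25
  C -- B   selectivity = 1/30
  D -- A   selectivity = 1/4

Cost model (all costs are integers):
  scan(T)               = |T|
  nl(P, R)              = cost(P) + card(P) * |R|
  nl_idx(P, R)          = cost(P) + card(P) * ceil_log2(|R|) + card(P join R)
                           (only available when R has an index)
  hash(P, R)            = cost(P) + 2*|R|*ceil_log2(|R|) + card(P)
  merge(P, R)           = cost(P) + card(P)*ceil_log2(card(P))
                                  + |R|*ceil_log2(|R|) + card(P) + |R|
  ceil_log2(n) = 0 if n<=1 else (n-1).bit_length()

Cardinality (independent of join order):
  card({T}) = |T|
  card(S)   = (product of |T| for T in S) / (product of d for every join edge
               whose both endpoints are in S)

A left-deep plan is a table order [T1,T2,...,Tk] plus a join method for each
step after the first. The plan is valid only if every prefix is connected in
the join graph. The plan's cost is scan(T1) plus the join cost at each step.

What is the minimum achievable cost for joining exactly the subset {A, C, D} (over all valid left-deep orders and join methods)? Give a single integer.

Selinger DP over subsets of {A,C,D}:
  {C}: scan cost=100, card=100
  {D}: scan cost=20, card=20
  {A}: scan cost=100, card=100
  {CD}: card=80; try (D,hash)→400, (C,merge)→940, (D,merge)→1020, (C,hash)→1440, (C,nl)→2020, (D,nl)→2100; best=400 via (D,hash)
  {AD}: card=500; try (D,hash)→400, (A,merge)→940, (D,merge)→1020, (A,hash)→1440, (A,nl)→2020, (D,nl)→2100; best=400 via (D,hash)
  {ACD}: card=2000; try (A,merge)→1840, (A,hash)→1880, (C,hash)→2300, (C,merge)→6200, (A,nl)→8400, (C,nl)→50400; best=1840 via (A,merge)

1840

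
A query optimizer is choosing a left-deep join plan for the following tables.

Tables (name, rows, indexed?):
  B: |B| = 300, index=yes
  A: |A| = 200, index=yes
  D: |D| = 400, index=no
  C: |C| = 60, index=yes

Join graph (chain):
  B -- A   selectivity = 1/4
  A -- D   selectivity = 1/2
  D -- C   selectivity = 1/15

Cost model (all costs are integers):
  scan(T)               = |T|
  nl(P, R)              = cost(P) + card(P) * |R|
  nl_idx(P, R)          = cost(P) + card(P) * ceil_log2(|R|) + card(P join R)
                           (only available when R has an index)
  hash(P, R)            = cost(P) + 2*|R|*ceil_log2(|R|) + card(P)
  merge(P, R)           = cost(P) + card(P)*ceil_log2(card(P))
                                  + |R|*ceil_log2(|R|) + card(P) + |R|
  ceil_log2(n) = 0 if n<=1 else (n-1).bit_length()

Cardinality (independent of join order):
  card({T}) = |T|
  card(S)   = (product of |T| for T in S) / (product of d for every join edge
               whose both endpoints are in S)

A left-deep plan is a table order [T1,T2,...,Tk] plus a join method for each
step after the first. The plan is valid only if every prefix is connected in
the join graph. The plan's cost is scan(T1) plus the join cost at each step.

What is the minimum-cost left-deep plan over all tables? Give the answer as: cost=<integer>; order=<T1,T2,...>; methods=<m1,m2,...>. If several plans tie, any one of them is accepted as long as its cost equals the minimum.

cost=171720; order=D,C,A,B; methods=hash,hash,hash

Selinger DP (subsets sized 1..n):
  {B}: scan cost=300, card=300
  {A}: scan cost=200, card=200
  {D}: scan cost=400, card=400
  {C}: scan cost=60, card=60
  {AB}: card=15000; try (A,hash)→3800, (B,merge)→5000, (A,merge)→5100, (B,hash)→5800, (B,nl_idx)→17000, (A,nl_idx)→17700 …(+2); best=3800 via (A,hash)
  {AD}: card=40000; try (A,hash)→4000, (D,merge)→6000, (A,merge)→6200, (D,hash)→7600, (A,nl_idx)→43600, (D,nl)→80200 …(+1); best=4000 via (A,hash)
  {CD}: card=1600; try (C,hash)→1520, (C,nl_idx)→4400, (D,merge)→4480, (C,merge)→4820, (D,hash)→7320, (D,nl)→24060 …(+1); best=1520 via (C,hash)
  {ABD}: card=3000000; try (D,hash)→26000, (B,hash)→49400, (D,merge)→232800, (B,merge)→687000, (B,nl_idx)→3364000, (D,nl)→6003800 …(+1); best=26000 via (D,hash)
  {ACD}: card=160000; try (A,hash)→6320, (A,merge)→22520, (C,hash)→44720, (A,nl_idx)→174320, (A,nl)→321520, (C,nl_idx)→404000 …(+2); best=6320 via (A,hash)
  {ABCD}: card=12000000; try (B,hash)→171720, (C,hash)→3026720, (B,merge)→3049320, (B,nl_idx)→13446320, (C,nl_idx)→30026000, (B,nl)→48006320 …(+2); best=171720 via (B,hash)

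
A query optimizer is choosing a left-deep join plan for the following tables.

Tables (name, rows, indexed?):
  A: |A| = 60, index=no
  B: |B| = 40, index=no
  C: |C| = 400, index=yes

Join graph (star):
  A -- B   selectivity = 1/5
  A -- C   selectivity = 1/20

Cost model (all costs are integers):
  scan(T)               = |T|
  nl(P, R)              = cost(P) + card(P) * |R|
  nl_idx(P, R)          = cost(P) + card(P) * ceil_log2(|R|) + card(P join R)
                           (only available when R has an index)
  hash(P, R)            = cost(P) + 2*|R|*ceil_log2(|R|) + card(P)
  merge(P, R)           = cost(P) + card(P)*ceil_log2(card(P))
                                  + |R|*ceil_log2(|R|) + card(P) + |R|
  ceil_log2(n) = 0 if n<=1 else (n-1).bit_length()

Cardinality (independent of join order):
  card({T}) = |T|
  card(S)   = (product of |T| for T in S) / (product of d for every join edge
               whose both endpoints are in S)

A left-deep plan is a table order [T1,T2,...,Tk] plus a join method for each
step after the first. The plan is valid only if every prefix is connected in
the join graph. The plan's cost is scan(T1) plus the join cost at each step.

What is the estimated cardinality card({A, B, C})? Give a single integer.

9600

Tables in S: A(60), B(40), C(400)
Edges inside S: A-B(d=5), A-C(d=20)
numerator = 60 * 40 * 400 = 960000
denominator = 5 * 20 = 100
card(S) = 960000 / 100 = 9600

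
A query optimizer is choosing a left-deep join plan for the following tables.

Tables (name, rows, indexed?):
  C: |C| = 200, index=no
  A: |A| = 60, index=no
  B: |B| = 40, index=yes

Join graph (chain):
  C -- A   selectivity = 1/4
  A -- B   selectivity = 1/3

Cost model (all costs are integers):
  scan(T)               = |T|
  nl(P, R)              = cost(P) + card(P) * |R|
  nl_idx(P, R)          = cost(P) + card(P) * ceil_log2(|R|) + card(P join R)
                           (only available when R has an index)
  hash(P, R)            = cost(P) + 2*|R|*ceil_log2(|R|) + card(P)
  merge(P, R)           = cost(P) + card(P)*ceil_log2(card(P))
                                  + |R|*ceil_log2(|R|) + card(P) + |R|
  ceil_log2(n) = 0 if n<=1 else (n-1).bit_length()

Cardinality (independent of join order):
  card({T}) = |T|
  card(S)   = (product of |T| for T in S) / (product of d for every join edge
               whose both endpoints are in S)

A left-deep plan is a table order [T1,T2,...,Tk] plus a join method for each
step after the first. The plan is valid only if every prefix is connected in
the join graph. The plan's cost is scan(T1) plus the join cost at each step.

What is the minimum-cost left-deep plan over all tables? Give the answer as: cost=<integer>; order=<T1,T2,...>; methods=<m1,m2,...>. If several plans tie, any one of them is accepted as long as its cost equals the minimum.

cost=4600; order=A,B,C; methods=hash,hash

Selinger DP (subsets sized 1..n):
  {C}: scan cost=200, card=200
  {A}: scan cost=60, card=60
  {B}: scan cost=40, card=40
  {AC}: card=3000; try (A,hash)→1120, (C,merge)→2280, (A,merge)→2420, (C,hash)→3320, (C,nl)→12060, (A,nl)→12200; best=1120 via (A,hash)
  {AB}: card=800; try (B,hash)→600, (A,merge)→740, (B,merge)→760, (A,hash)→800, (B,nl_idx)→1220, (A,nl)→2440 …(+1); best=600 via (B,hash)
  {ABC}: card=40000; try (C,hash)→4600, (B,hash)→4600, (C,merge)→11200, (B,merge)→40400, (B,nl_idx)→59120, (B,nl)→121120 …(+1); best=4600 via (C,hash)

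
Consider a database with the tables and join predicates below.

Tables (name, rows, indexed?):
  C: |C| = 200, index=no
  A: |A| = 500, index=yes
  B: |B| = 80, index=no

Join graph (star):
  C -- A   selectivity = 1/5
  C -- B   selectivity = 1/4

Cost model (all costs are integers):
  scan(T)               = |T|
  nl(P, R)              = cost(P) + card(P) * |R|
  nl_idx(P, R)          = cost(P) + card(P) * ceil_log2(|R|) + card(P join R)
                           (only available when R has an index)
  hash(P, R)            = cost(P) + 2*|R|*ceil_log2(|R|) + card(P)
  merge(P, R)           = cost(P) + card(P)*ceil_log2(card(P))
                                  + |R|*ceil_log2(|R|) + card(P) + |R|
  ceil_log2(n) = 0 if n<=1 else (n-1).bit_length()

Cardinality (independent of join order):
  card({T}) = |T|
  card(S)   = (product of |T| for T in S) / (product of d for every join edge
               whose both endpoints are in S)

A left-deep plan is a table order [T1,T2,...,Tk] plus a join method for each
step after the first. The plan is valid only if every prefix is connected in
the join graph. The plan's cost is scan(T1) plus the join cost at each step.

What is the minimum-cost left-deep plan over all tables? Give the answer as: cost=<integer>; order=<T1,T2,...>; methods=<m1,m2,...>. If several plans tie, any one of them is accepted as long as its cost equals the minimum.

cost=14520; order=C,B,A; methods=hash,hash

Selinger DP (subsets sized 1..n):
  {C}: scan cost=200, card=200
  {A}: scan cost=500, card=500
  {B}: scan cost=80, card=80
  {AC}: card=20000; try (C,hash)→4200, (A,merge)→7000, (C,merge)→7300, (A,hash)→9400, (A,nl_idx)→22000, (A,nl)→100200 …(+1); best=4200 via (C,hash)
  {BC}: card=4000; try (B,hash)→1520, (C,merge)→2520, (B,merge)→2640, (C,hash)→3360, (C,nl)→16080, (B,nl)→16200; best=1520 via (B,hash)
  {ABC}: card=400000; try (A,hash)→14520, (B,hash)→25320, (A,merge)→58520, (B,merge)→324840, (A,nl_idx)→437520, (B,nl)→1604200 …(+1); best=14520 via (A,hash)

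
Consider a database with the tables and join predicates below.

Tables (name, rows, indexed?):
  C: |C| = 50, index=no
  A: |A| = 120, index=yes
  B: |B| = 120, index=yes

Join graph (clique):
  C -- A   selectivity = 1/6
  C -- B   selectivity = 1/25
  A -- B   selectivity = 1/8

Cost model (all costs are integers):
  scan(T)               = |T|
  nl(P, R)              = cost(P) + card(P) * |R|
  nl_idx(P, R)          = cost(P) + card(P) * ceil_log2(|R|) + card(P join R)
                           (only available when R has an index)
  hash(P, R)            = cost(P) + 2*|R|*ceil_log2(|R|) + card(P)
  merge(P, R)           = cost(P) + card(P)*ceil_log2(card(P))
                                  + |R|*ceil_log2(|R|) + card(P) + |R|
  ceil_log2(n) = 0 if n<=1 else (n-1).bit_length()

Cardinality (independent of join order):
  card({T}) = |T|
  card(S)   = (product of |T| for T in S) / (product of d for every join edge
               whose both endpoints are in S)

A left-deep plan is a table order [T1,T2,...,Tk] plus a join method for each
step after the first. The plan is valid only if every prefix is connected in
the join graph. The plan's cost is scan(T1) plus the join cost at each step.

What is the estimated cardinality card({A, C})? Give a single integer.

1000

Tables in S: A(120), C(50)
Edges inside S: C-A(d=6)
numerator = 120 * 50 = 6000
denominator = 6 = 6
card(S) = 6000 / 6 = 1000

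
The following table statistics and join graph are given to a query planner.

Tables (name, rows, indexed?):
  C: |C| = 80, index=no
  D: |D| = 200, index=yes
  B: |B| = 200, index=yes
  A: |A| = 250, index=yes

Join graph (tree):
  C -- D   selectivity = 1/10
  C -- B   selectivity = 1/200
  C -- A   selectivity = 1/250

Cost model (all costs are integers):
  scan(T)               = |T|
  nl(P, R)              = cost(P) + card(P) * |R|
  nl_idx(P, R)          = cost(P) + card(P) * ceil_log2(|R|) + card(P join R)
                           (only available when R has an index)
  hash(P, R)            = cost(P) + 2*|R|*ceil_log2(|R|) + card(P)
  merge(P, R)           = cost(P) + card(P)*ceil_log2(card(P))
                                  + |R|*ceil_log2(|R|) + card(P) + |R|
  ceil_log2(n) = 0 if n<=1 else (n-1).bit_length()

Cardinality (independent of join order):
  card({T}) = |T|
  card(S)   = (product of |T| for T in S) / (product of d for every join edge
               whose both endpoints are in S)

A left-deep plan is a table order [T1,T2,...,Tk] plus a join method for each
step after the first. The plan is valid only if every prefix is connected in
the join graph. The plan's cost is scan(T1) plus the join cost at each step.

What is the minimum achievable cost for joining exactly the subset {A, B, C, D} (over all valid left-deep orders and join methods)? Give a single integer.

3760

Selinger DP over subsets of {A,B,C,D}:
  {C}: scan cost=80, card=80
  {D}: scan cost=200, card=200
  {B}: scan cost=200, card=200
  {A}: scan cost=250, card=250
  {CD}: card=1600; try (C,hash)→1520, (D,nl_idx)→2320, (D,merge)→2520, (C,merge)→2640, (D,hash)→3360, (D,nl)→16080 …(+1); best=1520 via (C,hash)
  {BC}: card=80; try (B,nl_idx)→800, (C,hash)→1520, (B,merge)→2520, (C,merge)→2640, (B,hash)→3360, (B,nl)→16080 …(+1); best=800 via (B,nl_idx)
  {AC}: card=80; try (A,nl_idx)→800, (C,hash)→1620, (A,merge)→2970, (C,merge)→3140, (A,hash)→4160, (A,nl)→20080 …(+1); best=800 via (A,nl_idx)
  {BCD}: card=1600; try (D,nl_idx)→3040, (D,merge)→3240, (D,hash)→4080, (B,hash)→6320, (B,nl_idx)→15920, (D,nl)→16800 …(+2); best=3040 via (D,nl_idx)
  {ACD}: card=1600; try (D,nl_idx)→3040, (D,merge)→3240, (D,hash)→4080, (A,hash)→7120, (A,nl_idx)→15920, (D,nl)→16800 …(+2); best=3040 via (D,nl_idx)
  {ABC}: card=80; try (B,nl_idx)→1520, (A,nl_idx)→1520, (B,merge)→3240, (A,merge)→3690, (B,hash)→4080, (A,hash)→4880 …(+2); best=1520 via (B,nl_idx)
  {ABCD}: card=1600; try (D,nl_idx)→3760, (D,merge)→3960, (D,hash)→4800, (B,hash)→7840, (A,hash)→8640, (B,nl_idx)→17440 …(+6); best=3760 via (D,nl_idx)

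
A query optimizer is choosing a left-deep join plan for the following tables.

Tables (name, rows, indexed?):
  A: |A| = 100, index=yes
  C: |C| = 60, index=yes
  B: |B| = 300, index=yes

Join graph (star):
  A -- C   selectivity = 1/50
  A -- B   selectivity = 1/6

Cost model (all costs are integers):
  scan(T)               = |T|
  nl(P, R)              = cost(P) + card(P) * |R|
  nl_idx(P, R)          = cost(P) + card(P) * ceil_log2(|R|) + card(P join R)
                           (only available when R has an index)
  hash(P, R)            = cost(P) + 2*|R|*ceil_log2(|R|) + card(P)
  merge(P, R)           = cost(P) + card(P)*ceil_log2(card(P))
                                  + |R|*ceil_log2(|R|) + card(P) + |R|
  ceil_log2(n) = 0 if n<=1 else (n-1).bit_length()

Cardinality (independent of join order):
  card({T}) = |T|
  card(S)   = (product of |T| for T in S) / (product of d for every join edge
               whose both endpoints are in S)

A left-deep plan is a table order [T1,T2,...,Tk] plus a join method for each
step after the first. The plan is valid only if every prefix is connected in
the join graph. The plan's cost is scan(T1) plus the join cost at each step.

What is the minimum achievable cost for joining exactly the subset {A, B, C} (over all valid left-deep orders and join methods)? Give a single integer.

4560

Selinger DP over subsets of {A,B,C}:
  {A}: scan cost=100, card=100
  {C}: scan cost=60, card=60
  {B}: scan cost=300, card=300
  {AC}: card=120; try (A,nl_idx)→600, (C,nl_idx)→820, (C,hash)→920, (A,merge)→1280, (C,merge)→1320, (A,hash)→1520 …(+2); best=600 via (A,nl_idx)
  {AB}: card=5000; try (A,hash)→2000, (B,merge)→3900, (A,merge)→4100, (B,hash)→5600, (B,nl_idx)→6000, (A,nl_idx)→7400 …(+2); best=2000 via (A,hash)
  {ABC}: card=6000; try (B,merge)→4560, (B,hash)→6120, (B,nl_idx)→7680, (C,hash)→7720, (B,nl)→36600, (C,nl_idx)→38000 …(+2); best=4560 via (B,merge)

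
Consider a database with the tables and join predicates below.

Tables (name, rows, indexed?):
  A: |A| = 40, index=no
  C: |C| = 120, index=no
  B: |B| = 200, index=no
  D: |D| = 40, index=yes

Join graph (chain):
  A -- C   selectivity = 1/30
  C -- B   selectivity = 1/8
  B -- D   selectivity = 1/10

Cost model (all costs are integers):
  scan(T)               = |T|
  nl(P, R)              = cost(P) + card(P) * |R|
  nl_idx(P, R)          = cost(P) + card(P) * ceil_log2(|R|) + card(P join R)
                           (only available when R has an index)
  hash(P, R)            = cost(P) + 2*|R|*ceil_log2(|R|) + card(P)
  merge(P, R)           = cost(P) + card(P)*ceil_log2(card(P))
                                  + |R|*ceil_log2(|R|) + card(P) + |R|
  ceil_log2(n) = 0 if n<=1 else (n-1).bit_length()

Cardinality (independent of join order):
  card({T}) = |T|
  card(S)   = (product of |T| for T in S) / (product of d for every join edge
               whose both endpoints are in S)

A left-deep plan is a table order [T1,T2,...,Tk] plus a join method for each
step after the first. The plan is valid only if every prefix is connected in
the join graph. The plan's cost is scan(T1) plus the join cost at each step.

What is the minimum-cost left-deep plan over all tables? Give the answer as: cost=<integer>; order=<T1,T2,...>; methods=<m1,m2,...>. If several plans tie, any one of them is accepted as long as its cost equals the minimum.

cost=8440; order=C,A,B,D; methods=hash,merge,hash

Selinger DP (subsets sized 1..n):
  {A}: scan cost=40, card=40
  {C}: scan cost=120, card=120
  {B}: scan cost=200, card=200
  {D}: scan cost=40, card=40
  {AC}: card=160; try (A,hash)→720, (C,merge)→1280, (A,merge)→1360, (C,hash)→1760, (C,nl)→4840, (A,nl)→4920; best=720 via (A,hash)
  {BC}: card=3000; try (C,hash)→2080, (B,merge)→2880, (C,merge)→2960, (B,hash)→3440, (B,nl)→24120, (C,nl)→24200; best=2080 via (C,hash)
  {BD}: card=800; try (D,hash)→880, (B,merge)→2120, (D,nl_idx)→2200, (D,merge)→2280, (B,hash)→3280, (B,nl)→8040 …(+1); best=880 via (D,hash)
  {ABC}: card=4000; try (B,merge)→3960, (B,hash)→4080, (A,hash)→5560, (B,nl)→32720, (A,merge)→41360, (A,nl)→122080; best=3960 via (B,merge)
  {BCD}: card=12000; try (C,hash)→3360, (D,hash)→5560, (C,merge)→10640, (D,nl_idx)→32080, (D,merge)→41360, (C,nl)→96880 …(+1); best=3360 via (C,hash)
  {ABCD}: card=16000; try (D,hash)→8440, (A,hash)→15840, (D,nl_idx)→43960, (D,merge)→56240, (D,nl)→163960, (A,merge)→183640 …(+1); best=8440 via (D,hash)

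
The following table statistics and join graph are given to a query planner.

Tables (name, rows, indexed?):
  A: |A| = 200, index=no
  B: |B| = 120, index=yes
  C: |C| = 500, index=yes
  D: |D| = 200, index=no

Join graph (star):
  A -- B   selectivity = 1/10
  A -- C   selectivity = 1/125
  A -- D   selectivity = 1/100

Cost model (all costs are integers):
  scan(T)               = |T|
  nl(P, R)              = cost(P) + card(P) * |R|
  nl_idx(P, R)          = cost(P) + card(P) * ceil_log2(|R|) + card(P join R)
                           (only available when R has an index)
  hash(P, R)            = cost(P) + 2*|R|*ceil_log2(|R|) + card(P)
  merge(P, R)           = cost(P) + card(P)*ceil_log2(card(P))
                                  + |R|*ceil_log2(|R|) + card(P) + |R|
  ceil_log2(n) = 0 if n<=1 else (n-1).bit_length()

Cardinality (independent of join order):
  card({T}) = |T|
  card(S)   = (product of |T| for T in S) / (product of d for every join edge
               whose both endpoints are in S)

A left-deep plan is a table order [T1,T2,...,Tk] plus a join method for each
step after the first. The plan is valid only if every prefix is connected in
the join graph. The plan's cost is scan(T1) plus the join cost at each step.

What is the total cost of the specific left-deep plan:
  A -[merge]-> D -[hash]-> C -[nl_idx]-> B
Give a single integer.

43600

step 1: scan A: cost=200, card=200
step 2: join D via merge
    card(P join D) = 200*200/(100) = 400
    cost = 200 + 200*8 + 200*8 + 200 + 200 = 3800
step 3: join C via hash
    card(P join C) = 400*500/(125) = 1600
    cost = 3800 + 2*500*9 + 400 = 13200
step 4: join B via nl_idx
    card(P join B) = 1600*120/(10) = 19200
    cost = 13200 + 1600*7 + 19200 = 43600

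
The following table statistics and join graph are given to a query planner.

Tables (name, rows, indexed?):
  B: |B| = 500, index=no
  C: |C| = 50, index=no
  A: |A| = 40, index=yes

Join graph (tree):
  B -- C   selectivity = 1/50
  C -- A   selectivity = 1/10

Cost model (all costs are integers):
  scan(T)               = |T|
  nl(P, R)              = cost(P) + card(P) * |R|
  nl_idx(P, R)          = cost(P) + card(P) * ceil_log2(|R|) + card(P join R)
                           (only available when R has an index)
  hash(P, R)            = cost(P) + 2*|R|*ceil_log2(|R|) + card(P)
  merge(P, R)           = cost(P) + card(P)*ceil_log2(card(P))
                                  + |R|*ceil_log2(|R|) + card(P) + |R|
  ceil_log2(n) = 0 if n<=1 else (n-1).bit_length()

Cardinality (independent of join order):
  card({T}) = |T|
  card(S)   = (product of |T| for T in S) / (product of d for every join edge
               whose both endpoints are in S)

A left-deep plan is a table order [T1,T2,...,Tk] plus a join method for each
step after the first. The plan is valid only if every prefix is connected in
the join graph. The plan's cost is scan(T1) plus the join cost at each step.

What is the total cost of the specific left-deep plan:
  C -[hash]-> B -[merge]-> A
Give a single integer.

14380

step 1: scan C: cost=50, card=50
step 2: join B via hash
    card(P join B) = 50*500/(50) = 500
    cost = 50 + 2*500*9 + 50 = 9100
step 3: join A via merge
    card(P join A) = 500*40/(10) = 2000
    cost = 9100 + 500*9 + 40*6 + 500 + 40 = 14380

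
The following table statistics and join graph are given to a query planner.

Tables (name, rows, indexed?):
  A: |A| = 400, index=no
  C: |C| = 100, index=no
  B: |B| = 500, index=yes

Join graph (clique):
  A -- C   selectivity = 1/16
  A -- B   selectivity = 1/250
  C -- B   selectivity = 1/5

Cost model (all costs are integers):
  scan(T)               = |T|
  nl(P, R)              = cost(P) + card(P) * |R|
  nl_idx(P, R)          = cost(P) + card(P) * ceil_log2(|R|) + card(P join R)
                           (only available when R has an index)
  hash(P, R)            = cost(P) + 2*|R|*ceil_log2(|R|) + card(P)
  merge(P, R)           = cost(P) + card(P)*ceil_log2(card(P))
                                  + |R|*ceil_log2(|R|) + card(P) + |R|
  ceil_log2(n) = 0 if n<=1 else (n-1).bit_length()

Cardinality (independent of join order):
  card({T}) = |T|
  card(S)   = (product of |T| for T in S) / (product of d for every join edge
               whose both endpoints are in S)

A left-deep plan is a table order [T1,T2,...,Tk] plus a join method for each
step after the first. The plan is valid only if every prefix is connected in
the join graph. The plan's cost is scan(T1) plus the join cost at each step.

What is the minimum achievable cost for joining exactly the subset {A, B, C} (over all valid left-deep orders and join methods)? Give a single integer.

Selinger DP over subsets of {A,B,C}:
  {A}: scan cost=400, card=400
  {C}: scan cost=100, card=100
  {B}: scan cost=500, card=500
  {AC}: card=2500; try (C,hash)→2200, (A,merge)→4900, (C,merge)→5200, (A,hash)→7400, (A,nl)→40100, (C,nl)→40400; best=2200 via (C,hash)
  {AB}: card=800; try (B,nl_idx)→4800, (A,hash)→8200, (B,merge)→9400, (A,merge)→9500, (B,hash)→9800, (B,nl)→200400 …(+1); best=4800 via (B,nl_idx)
  {BC}: card=10000; try (C,hash)→2400, (B,merge)→5900, (C,merge)→6300, (B,hash)→9200, (B,nl_idx)→11000, (B,nl)→50100 …(+1); best=2400 via (C,hash)
  {ABC}: card=1000; try (C,hash)→7000, (B,hash)→13700, (C,merge)→14400, (A,hash)→19600, (B,nl_idx)→25700, (B,merge)→39700 …(+4); best=7000 via (C,hash)

7000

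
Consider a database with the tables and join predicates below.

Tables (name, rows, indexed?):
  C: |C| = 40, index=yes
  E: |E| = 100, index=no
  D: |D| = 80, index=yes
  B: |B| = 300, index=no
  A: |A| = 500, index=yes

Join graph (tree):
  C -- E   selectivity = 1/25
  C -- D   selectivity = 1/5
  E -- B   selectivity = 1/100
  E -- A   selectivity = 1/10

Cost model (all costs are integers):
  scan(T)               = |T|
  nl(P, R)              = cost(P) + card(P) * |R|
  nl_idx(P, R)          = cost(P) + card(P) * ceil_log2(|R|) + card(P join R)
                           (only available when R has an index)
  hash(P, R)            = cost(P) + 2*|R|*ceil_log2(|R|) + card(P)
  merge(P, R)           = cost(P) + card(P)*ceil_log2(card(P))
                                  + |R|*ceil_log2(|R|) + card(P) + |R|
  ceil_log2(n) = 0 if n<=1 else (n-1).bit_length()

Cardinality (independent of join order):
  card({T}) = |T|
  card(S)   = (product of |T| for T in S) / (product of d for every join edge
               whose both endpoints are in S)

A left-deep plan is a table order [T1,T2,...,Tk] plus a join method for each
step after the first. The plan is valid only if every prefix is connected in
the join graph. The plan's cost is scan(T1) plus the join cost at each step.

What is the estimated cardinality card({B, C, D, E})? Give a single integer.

7680

Tables in S: B(300), C(40), D(80), E(100)
Edges inside S: C-E(d=25), C-D(d=5), E-B(d=100)
numerator = 300 * 40 * 80 * 100 = 96000000
denominator = 25 * 5 * 100 = 12500
card(S) = 96000000 / 12500 = 7680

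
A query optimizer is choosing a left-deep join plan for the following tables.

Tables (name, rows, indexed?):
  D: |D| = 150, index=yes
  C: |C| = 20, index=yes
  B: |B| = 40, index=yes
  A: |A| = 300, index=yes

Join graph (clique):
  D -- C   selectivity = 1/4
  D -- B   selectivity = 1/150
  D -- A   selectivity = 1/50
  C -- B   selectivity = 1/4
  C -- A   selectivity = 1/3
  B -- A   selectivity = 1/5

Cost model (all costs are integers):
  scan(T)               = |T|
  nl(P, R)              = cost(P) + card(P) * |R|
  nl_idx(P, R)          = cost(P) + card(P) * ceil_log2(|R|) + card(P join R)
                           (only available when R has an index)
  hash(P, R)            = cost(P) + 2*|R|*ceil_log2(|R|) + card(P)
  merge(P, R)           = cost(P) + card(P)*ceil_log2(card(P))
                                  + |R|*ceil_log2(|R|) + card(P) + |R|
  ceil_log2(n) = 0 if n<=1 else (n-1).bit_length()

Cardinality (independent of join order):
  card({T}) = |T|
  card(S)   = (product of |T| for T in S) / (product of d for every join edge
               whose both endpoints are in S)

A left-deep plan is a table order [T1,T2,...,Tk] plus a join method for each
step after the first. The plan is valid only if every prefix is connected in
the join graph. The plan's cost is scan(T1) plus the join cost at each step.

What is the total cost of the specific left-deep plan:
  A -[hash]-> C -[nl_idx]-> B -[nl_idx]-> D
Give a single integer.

48820

step 1: scan A: cost=300, card=300
step 2: join C via hash
    card(P join C) = 300*20/(3) = 2000
    cost = 300 + 2*20*5 + 300 = 800
step 3: join B via nl_idx
    card(P join B) = 2000*40/(4*5) = 4000
    cost = 800 + 2000*6 + 4000 = 16800
step 4: join D via nl_idx
    card(P join D) = 4000*150/(4*150*50) = 20
    cost = 16800 + 4000*8 + 20 = 48820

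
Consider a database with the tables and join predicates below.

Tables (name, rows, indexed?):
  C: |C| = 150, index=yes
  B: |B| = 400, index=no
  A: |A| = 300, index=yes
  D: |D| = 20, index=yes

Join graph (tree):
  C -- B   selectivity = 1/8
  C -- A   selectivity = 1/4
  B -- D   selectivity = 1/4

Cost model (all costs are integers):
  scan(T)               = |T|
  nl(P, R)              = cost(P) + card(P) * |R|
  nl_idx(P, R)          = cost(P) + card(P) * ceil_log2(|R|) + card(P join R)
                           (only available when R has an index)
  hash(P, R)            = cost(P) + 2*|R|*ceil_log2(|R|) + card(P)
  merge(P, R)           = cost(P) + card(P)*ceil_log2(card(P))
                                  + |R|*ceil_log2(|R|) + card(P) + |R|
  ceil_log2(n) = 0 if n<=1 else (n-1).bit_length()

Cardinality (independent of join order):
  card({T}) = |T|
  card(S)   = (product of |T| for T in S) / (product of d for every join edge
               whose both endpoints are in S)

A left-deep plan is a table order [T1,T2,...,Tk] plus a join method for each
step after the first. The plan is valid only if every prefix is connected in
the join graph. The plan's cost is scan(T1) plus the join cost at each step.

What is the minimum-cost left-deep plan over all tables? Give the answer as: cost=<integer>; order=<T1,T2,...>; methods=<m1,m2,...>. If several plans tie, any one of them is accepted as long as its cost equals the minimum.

cost=48300; order=B,D,C,A; methods=hash,hash,hash

Selinger DP (subsets sized 1..n):
  {C}: scan cost=150, card=150
  {B}: scan cost=400, card=400
  {A}: scan cost=300, card=300
  {D}: scan cost=20, card=20
  {BC}: card=7500; try (C,hash)→3200, (B,merge)→5500, (C,merge)→5750, (B,hash)→7500, (C,nl_idx)→11100, (B,nl)→60150 …(+1); best=3200 via (C,hash)
  {AC}: card=11250; try (C,hash)→3000, (A,merge)→4500, (C,merge)→4650, (A,hash)→5700, (A,nl_idx)→12750, (C,nl_idx)→13950 …(+2); best=3000 via (C,hash)
  {BD}: card=2000; try (D,hash)→1000, (B,merge)→4140, (D,nl_idx)→4400, (D,merge)→4520, (B,hash)→7240, (B,nl)→8020 …(+1); best=1000 via (D,hash)
  {ABC}: card=562500; try (A,hash)→16100, (B,hash)→21450, (A,merge)→111200, (B,merge)→175750, (A,nl_idx)→633200, (A,nl)→2253200 …(+1); best=16100 via (A,hash)
  {BCD}: card=37500; try (C,hash)→5400, (D,hash)→10900, (C,merge)→26350, (C,nl_idx)→54500, (D,nl_idx)→78200, (D,merge)→108320 …(+2); best=5400 via (C,hash)
  {ABCD}: card=2812500; try (A,hash)→48300, (D,hash)→578800, (A,merge)→645900, (A,nl_idx)→3155400, (D,nl_idx)→5641100, (A,nl)→11255400 …(+2); best=48300 via (A,hash)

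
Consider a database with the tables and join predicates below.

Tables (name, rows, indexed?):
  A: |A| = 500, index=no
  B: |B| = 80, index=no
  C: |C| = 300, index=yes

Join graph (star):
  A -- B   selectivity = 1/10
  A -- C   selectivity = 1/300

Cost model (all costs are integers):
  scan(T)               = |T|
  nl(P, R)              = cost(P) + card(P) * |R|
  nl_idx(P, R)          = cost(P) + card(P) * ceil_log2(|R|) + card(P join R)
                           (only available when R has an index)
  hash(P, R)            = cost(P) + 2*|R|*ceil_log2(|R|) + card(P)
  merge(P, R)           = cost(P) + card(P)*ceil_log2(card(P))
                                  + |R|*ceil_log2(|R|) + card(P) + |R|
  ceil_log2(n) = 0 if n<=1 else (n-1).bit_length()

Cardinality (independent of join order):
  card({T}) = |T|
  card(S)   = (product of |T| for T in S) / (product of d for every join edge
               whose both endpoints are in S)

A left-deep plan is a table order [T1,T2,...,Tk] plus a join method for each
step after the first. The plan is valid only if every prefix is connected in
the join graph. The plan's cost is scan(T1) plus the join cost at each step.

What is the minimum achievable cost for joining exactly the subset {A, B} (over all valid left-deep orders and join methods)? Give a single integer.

2120

Selinger DP over subsets of {A,B}:
  {A}: scan cost=500, card=500
  {B}: scan cost=80, card=80
  {AB}: card=4000; try (B,hash)→2120, (A,merge)→5720, (B,merge)→6140, (A,hash)→9160, (A,nl)→40080, (B,nl)→40500; best=2120 via (B,hash)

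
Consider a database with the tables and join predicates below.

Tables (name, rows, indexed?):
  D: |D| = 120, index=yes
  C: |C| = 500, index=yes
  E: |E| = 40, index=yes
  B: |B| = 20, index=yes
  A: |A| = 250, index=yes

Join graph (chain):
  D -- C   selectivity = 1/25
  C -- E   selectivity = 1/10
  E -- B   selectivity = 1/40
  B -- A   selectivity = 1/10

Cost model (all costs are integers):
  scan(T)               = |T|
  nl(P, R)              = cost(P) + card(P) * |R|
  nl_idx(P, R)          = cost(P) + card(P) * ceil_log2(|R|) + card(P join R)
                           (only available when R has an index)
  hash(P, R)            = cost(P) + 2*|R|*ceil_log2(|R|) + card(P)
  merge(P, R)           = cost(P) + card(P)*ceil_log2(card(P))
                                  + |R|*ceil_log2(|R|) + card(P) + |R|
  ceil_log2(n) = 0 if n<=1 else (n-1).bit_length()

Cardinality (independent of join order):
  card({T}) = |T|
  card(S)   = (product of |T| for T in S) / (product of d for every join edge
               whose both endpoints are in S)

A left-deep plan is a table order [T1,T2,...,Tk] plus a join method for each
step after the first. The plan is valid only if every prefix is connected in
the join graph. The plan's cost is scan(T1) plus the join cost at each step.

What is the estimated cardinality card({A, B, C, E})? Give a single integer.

Tables in S: A(250), B(20), C(500), E(40)
Edges inside S: C-E(d=10), E-B(d=40), B-A(d=10)
numerator = 250 * 20 * 500 * 40 = 100000000
denominator = 10 * 40 * 10 = 4000
card(S) = 100000000 / 4000 = 25000

25000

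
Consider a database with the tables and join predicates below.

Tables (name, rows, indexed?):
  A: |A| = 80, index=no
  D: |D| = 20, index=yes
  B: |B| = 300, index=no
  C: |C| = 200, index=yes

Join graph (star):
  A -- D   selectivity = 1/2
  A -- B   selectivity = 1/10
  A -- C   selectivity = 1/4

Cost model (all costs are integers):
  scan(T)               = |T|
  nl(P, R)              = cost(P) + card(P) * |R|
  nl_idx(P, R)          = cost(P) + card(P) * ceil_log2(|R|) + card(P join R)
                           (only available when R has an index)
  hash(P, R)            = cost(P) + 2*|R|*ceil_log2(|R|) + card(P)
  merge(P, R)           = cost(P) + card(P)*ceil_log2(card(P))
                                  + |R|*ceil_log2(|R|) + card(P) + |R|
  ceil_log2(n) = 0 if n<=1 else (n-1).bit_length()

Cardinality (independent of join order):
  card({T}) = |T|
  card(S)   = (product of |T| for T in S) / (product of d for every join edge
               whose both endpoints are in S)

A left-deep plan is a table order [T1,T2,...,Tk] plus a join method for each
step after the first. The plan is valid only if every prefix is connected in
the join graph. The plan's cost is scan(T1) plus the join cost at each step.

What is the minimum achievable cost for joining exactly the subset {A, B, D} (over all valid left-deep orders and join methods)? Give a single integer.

4320

Selinger DP over subsets of {A,B,D}:
  {A}: scan cost=80, card=80
  {D}: scan cost=20, card=20
  {B}: scan cost=300, card=300
  {AD}: card=800; try (D,hash)→360, (A,merge)→780, (D,merge)→840, (A,hash)→1160, (D,nl_idx)→1280, (A,nl)→1620 …(+1); best=360 via (D,hash)
  {AB}: card=2400; try (A,hash)→1720, (B,merge)→3720, (A,merge)→3940, (B,hash)→5560, (B,nl)→24080, (A,nl)→24300; best=1720 via (A,hash)
  {ABD}: card=24000; try (D,hash)→4320, (B,hash)→6560, (B,merge)→12160, (D,merge)→33040, (D,nl_idx)→37720, (D,nl)→49720 …(+1); best=4320 via (D,hash)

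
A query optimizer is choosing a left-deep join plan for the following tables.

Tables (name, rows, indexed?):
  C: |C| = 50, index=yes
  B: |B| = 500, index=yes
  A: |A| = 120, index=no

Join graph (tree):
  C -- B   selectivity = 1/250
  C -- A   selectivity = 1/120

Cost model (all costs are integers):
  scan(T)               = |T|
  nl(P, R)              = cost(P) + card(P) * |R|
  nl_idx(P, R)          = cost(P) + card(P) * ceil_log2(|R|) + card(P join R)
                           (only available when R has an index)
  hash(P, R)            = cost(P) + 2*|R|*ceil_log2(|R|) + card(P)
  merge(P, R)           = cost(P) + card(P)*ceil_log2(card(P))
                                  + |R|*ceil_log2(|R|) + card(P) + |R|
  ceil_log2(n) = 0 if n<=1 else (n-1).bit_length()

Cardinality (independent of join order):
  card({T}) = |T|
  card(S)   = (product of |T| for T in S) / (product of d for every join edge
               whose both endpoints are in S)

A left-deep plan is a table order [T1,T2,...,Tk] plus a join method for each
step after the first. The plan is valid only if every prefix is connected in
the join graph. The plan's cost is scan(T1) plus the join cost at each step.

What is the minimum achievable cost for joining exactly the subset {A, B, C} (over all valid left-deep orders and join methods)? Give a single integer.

1390

Selinger DP over subsets of {A,B,C}:
  {C}: scan cost=50, card=50
  {B}: scan cost=500, card=500
  {A}: scan cost=120, card=120
  {BC}: card=100; try (B,nl_idx)→600, (C,hash)→1600, (C,nl_idx)→3600, (B,merge)→5400, (C,merge)→5850, (B,hash)→9100 …(+2); best=600 via (B,nl_idx)
  {AC}: card=50; try (C,hash)→840, (C,nl_idx)→890, (A,merge)→1360, (C,merge)→1430, (A,hash)→1780, (A,nl)→6050 …(+1); best=840 via (C,hash)
  {ABC}: card=100; try (B,nl_idx)→1390, (A,merge)→2360, (A,hash)→2380, (B,merge)→6190, (B,hash)→9890, (A,nl)→12600 …(+1); best=1390 via (B,nl_idx)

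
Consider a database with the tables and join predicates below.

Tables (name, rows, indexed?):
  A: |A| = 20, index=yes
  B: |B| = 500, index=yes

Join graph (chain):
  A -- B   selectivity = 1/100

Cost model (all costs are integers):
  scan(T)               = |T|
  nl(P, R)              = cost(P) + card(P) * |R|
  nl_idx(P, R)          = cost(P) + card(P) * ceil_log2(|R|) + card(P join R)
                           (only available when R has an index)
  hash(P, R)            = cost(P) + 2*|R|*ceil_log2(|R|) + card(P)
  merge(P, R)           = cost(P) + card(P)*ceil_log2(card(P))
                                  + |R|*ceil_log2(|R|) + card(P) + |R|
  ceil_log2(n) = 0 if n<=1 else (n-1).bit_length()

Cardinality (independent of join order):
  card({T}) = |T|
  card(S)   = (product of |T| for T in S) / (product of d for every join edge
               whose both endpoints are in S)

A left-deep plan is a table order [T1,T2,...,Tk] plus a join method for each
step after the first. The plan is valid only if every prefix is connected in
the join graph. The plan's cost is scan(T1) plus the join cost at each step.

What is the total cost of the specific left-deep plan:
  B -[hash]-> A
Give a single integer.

1200

step 1: scan B: cost=500, card=500
step 2: join A via hash
    card(P join A) = 500*20/(100) = 100
    cost = 500 + 2*20*5 + 500 = 1200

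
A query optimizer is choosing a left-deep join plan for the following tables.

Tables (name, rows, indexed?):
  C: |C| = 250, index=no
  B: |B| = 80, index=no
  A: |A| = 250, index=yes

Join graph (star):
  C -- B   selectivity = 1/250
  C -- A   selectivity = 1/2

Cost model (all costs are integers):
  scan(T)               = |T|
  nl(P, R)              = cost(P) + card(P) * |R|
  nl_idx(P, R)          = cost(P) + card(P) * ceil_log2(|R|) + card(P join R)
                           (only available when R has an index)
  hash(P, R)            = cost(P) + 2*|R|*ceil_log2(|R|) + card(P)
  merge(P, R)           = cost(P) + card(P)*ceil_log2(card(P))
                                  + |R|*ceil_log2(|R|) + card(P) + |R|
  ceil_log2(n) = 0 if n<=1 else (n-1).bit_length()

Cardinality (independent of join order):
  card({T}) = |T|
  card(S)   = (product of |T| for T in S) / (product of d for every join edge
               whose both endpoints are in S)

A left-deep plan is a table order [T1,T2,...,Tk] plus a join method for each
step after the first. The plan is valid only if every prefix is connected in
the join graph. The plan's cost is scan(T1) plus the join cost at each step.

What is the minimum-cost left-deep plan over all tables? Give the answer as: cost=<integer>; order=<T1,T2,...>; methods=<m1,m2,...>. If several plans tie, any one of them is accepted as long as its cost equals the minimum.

cost=4510; order=C,B,A; methods=hash,merge

Selinger DP (subsets sized 1..n):
  {C}: scan cost=250, card=250
  {B}: scan cost=80, card=80
  {A}: scan cost=250, card=250
  {BC}: card=80; try (B,hash)→1620, (C,merge)→2970, (B,merge)→3140, (C,hash)→4160, (C,nl)→20080, (B,nl)→20250; best=1620 via (B,hash)
  {AC}: card=31250; try (C,hash)→4500, (A,hash)→4500, (C,merge)→4750, (A,merge)→4750, (A,nl_idx)→33500, (C,nl)→62750 …(+1); best=4500 via (C,hash)
  {ABC}: card=10000; try (A,merge)→4510, (A,hash)→5700, (A,nl_idx)→12260, (A,nl)→21620, (B,hash)→36870, (B,merge)→505140 …(+1); best=4510 via (A,merge)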